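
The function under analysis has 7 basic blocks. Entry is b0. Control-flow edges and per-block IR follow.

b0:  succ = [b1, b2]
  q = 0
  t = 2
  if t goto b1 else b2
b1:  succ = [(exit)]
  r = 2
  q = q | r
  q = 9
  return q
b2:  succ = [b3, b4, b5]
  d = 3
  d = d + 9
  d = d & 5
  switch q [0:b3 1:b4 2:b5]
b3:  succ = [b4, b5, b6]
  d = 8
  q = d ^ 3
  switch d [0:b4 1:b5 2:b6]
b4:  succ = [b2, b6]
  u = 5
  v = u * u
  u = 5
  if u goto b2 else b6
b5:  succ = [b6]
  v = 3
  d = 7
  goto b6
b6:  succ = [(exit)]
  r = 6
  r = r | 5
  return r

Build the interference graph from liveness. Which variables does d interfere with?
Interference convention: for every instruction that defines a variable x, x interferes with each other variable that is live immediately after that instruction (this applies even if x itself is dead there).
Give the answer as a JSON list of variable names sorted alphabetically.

Answer: ["q"]

Derivation:
Block summaries:
  b0: def={q,t} ue=∅
  b1: def={q,r} ue={q}
  b2: def={d} ue={q}
  b3: def={d,q} ue=∅
  b4: def={u,v} ue=∅
  b5: def={d,v} ue=∅
  b6: def={r} ue=∅

Live sets:
  live b0: ∅→{q}
  live b1: {q}→∅
  live b2: {q}→{q}
  live b3: ∅→{q}
  live b4: {q}→{q}
  live b5: ∅→∅
  live b6: ∅→∅

Interference:
  d: {q}
  q: {d,r,t,u,v}
  r: {q}
  t: {q}
  u: {q}
  v: {q}

N(d) = ["q"]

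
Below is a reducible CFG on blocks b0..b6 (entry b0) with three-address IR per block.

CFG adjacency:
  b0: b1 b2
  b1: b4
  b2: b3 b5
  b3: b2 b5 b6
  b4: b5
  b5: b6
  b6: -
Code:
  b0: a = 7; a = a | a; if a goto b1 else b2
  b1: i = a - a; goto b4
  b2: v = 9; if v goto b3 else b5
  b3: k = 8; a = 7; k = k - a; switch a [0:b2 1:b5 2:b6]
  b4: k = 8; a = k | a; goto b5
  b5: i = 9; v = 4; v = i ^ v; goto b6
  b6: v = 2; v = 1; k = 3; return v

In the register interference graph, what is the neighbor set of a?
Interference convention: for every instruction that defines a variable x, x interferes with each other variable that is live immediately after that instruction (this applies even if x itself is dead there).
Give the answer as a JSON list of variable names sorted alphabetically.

Answer: ["i", "k"]

Analysis:
def/use:
  b0 def {a} use ∅
  b1 def {i} use {a}
  b2 def {v} use ∅
  b3 def {a,k} use ∅
  b4 def {a,k} use {a}
  b5 def {i,v} use ∅
  b6 def {k,v} use ∅

Liveness:
  live b0: ∅→{a}
  live b1: {a}→{a}
  live b2: ∅→∅
  live b3: ∅→∅
  live b4: {a}→∅
  live b5: ∅→∅
  live b6: ∅→∅

Interference:
  a — {i,k}
  i — {a,v}
  k — {a,v}
  v — {i,k}

N(a) = ["i", "k"]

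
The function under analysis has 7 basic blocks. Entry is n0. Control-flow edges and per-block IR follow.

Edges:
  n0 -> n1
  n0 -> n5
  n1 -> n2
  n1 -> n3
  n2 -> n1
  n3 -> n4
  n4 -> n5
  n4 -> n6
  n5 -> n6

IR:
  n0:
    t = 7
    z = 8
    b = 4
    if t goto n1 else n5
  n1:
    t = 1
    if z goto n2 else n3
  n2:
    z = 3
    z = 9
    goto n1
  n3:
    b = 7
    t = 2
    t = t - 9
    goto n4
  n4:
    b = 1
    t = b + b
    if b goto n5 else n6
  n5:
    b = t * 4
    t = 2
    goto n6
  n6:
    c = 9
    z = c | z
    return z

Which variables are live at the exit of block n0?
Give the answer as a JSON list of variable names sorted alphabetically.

def/use:
  n0 def {b,t,z} use ∅
  n1 def {t} use {z}
  n2 def {z} use ∅
  n3 def {b,t} use ∅
  n4 def {b,t} use ∅
  n5 def {b,t} use {t}
  n6 def {c,z} use {z}

Backward fixpoint:
  n0 li=∅ lo={t,z}
  n1 li={z} lo={z}
  n2 li=∅ lo={z}
  n3 li={z} lo={z}
  n4 li={z} lo={t,z}
  n5 li={t,z} lo={z}
  n6 li={z} lo=∅

live-out(n0) = ["t", "z"]

Answer: ["t", "z"]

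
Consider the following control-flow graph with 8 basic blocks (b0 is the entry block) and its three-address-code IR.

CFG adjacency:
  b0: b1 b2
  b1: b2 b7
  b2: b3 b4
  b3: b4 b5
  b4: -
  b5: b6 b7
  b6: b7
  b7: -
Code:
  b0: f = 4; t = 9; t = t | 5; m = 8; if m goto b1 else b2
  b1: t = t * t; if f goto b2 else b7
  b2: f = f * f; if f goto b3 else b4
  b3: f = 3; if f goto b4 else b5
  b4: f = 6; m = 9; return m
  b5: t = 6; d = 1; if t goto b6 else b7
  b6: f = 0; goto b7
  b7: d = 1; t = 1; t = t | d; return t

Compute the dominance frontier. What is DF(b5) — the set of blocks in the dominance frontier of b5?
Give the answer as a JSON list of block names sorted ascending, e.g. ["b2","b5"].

idom tree: b1←b0 b2←b0 b3←b2 b4←b2 b5←b3 b6←b5 b7←b0
Dom∩ at merges:
  b2: preds {b0,b1}: {b0} ∩ {b0,b1} = {b0}; idom=b0
  b4: preds {b2,b3}: {b0,b2} ∩ {b0,b2,b3} = {b0,b2}; idom=b2
  b7: preds {b1,b5,b6}: {b0,b1} ∩ {b0,b2,b3,b5} ∩ {b0,b2,b3,b5,b6} = {b0}; idom=b0

Frontier:
  join b2 pred b0: · stop@b0
  join b2 pred b1: b1 stop@b0
  join b4 pred b2: · stop@b2
  join b4 pred b3: b3 stop@b2
  join b7 pred b1: b1 stop@b0
  join b7 pred b5: b5→b3→b2 stop@b0
  join b7 pred b6: b6→b5→b3→b2 stop@b0
  b0: DF=∅
  b1: DF={b2,b7}
  b2: DF={b7}
  b3: DF={b4,b7}
  b4: DF=∅
  b5: DF={b7}
  b6: DF={b7}
  b7: DF=∅

DF(b5) = ["b7"]

Answer: ["b7"]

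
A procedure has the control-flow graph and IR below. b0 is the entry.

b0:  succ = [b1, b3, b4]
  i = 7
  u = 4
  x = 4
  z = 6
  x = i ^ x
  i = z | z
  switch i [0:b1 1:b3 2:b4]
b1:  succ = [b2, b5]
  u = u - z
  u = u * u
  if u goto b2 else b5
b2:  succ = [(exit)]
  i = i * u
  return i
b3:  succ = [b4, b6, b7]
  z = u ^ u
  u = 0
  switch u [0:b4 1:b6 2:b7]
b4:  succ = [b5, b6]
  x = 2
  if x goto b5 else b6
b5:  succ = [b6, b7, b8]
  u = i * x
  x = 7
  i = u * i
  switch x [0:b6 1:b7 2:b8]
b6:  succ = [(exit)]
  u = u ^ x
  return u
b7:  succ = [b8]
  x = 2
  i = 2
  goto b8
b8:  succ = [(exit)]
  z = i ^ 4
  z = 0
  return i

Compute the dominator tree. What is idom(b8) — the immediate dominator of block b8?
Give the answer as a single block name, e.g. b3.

Answer: b0

Derivation:
idom tree: b1←b0 b2←b1 b3←b0 b4←b0 b5←b0 b6←b0 b7←b0 b8←b0
Join-block Dom:
  b4: preds {b0,b3}: {b0} ∩ {b0,b3} = {b0}; idom=b0
  b5: preds {b1,b4}: {b0,b1} ∩ {b0,b4} = {b0}; idom=b0
  b6: preds {b3,b4,b5}: {b0,b3} ∩ {b0,b4} ∩ {b0,b5} = {b0}; idom=b0
  b7: preds {b3,b5}: {b0,b3} ∩ {b0,b5} = {b0}; idom=b0
  b8: preds {b5,b7}: {b0,b5} ∩ {b0,b7} = {b0}; idom=b0

idom(b8) = b0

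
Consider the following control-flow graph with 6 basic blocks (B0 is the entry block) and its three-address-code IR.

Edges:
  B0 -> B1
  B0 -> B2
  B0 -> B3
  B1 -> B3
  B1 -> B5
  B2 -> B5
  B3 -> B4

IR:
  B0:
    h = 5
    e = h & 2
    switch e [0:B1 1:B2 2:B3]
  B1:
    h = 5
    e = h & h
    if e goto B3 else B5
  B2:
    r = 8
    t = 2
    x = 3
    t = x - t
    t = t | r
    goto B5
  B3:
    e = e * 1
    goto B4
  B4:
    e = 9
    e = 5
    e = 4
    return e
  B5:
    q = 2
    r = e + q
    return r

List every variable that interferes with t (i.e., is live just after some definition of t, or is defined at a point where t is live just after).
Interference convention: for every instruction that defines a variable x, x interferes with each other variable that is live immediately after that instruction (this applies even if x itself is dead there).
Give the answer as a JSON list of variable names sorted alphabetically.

Per-block:
  B0: {e,h} / ∅
  B1: {e,h} / ∅
  B2: {r,t,x} / ∅
  B3: {e} / {e}
  B4: {e} / ∅
  B5: {q,r} / {e}

Backward fixpoint:
  B0 li=∅ lo={e}
  B1 li=∅ lo={e}
  B2 li={e} lo={e}
  B3 li={e} lo=∅
  B4 li=∅ lo=∅
  B5 li={e} lo=∅

Interfere edges:
  e — {q,r,t,x}
  h — ∅
  q — {e}
  r — {e,t,x}
  t — {e,r,x}
  x — {e,r,t}

N(t) = ["e", "r", "x"]

Answer: ["e", "r", "x"]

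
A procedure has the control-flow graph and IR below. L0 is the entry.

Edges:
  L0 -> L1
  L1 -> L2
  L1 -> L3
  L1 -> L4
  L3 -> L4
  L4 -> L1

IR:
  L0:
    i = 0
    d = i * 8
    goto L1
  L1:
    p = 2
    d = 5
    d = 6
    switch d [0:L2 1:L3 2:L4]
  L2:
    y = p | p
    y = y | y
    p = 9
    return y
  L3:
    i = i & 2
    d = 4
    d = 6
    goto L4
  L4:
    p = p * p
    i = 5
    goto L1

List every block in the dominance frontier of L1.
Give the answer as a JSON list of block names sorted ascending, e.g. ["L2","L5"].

Answer: ["L1"]

Analysis:
idom tree: L1←L0 L2←L1 L3←L1 L4←L1
Dom∩ at merges:
  L1: preds {L0,L4}: {L0} ∩ {L0,L1,L4} = {L0}; idom=L0
  L4: preds {L1,L3}: {L0,L1} ∩ {L0,L1,L3} = {L0,L1}; idom=L1

Frontier:
  join L1 pred L0: · stop@L0
  join L1 pred L4: L4→L1 stop@L0
  join L4 pred L1: · stop@L1
  join L4 pred L3: L3 stop@L1
  L0 → ∅
  L1 → {L1}
  L2 → ∅
  L3 → {L4}
  L4 → {L1}

DF(L1) = ["L1"]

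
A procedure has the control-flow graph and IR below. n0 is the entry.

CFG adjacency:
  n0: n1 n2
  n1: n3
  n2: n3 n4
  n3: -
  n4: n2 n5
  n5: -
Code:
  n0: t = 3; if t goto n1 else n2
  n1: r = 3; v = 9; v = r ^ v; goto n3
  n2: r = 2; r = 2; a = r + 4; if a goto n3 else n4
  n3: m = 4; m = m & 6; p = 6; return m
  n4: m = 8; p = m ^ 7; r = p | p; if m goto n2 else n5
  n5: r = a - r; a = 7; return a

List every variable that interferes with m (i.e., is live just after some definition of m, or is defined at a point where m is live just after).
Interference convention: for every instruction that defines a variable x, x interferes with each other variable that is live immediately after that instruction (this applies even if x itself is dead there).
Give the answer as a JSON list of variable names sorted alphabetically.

Answer: ["a", "p", "r"]

Derivation:
def/use:
  n0: {t} / ∅
  n1: {r,v} / ∅
  n2: {a,r} / ∅
  n3: {m,p} / ∅
  n4: {m,p,r} / ∅
  n5: {a,r} / {a,r}

Liveness:
  live n0: ∅→∅
  live n1: ∅→∅
  live n2: ∅→{a}
  live n3: ∅→∅
  live n4: {a}→{a,r}
  live n5: {a,r}→∅

Conflict graph:
  a: {m,p,r}
  m: {a,p,r}
  p: {a,m}
  r: {a,m,v}
  t: ∅
  v: {r}

N(m) = ["a", "p", "r"]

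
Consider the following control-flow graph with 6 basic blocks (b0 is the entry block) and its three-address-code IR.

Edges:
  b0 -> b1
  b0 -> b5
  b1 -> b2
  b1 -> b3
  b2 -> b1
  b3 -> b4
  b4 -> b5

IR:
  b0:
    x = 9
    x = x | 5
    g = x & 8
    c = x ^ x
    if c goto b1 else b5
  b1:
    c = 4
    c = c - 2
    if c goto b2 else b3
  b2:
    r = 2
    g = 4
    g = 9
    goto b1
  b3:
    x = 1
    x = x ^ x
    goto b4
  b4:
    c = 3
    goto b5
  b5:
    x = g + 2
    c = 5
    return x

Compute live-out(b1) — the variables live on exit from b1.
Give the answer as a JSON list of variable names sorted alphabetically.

Answer: ["g"]

Derivation:
Block summaries:
  b0 def {c,g,x} use ∅
  b1 def {c} use ∅
  b2 def {g,r} use ∅
  b3 def {x} use ∅
  b4 def {c} use ∅
  b5 def {c,x} use {g}

Live sets:
  b0 li=∅ lo={g}
  b1 li={g} lo={g}
  b2 li=∅ lo={g}
  b3 li={g} lo={g}
  b4 li={g} lo={g}
  b5 li={g} lo=∅

live-out(b1) = ["g"]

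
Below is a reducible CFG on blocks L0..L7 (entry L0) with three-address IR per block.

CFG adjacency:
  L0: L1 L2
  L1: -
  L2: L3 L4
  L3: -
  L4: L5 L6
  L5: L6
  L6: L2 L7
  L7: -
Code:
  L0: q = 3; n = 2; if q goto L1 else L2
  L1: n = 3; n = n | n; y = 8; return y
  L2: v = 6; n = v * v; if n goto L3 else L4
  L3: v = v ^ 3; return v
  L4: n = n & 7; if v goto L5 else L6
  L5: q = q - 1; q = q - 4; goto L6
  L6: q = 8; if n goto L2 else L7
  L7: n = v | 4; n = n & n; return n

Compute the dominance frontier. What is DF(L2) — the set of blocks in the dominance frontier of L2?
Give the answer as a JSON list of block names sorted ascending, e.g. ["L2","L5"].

Answer: ["L2"]

Derivation:
idom tree: L1←L0 L2←L0 L3←L2 L4←L2 L5←L4 L6←L4 L7←L6
Dom at joins:
  L2: preds {L0,L6}: {L0} ∩ {L0,L2,L4,L6} = {L0}; idom=L0
  L6: preds {L4,L5}: {L0,L2,L4} ∩ {L0,L2,L4,L5} = {L0,L2,L4}; idom=L4

DF derivation:
  L2←L0: walk · to L0
  L2←L6: walk L6→L4→L2 to L0
  L6←L4: walk · to L4
  L6←L5: walk L5 to L4
  DF(L0)=∅
  DF(L1)=∅
  DF(L2)={L2}
  DF(L3)=∅
  DF(L4)={L2}
  DF(L5)={L6}
  DF(L6)={L2}
  DF(L7)=∅

DF(L2) = ["L2"]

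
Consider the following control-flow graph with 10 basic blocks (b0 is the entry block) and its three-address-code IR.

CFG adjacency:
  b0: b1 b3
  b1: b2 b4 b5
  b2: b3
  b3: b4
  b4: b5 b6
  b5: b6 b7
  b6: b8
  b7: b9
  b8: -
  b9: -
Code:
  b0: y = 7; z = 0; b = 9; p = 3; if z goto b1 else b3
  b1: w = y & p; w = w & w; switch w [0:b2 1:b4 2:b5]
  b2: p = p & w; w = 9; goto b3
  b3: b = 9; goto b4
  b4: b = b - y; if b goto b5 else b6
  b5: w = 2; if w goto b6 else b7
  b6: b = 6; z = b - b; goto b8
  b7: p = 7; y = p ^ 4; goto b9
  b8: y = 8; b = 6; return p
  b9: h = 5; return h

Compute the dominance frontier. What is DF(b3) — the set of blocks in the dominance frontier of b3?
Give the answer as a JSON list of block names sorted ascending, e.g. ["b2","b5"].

Answer: ["b4"]

Analysis:
idom tree: b1←b0 b2←b1 b3←b0 b4←b0 b5←b0 b6←b0 b7←b5 b8←b6 b9←b7
Dom at joins:
  b3: preds {b0,b2}: {b0} ∩ {b0,b1,b2} = {b0}; idom=b0
  b4: preds {b1,b3}: {b0,b1} ∩ {b0,b3} = {b0}; idom=b0
  b5: preds {b1,b4}: {b0,b1} ∩ {b0,b4} = {b0}; idom=b0
  b6: preds {b4,b5}: {b0,b4} ∩ {b0,b5} = {b0}; idom=b0

DF derivation:
  join b3 pred b0: · stop@b0
  join b3 pred b2: b2→b1 stop@b0
  join b4 pred b1: b1 stop@b0
  join b4 pred b3: b3 stop@b0
  join b5 pred b1: b1 stop@b0
  join b5 pred b4: b4 stop@b0
  join b6 pred b4: b4 stop@b0
  join b6 pred b5: b5 stop@b0
  DF(b0)=∅
  DF(b1)={b3,b4,b5}
  DF(b2)={b3}
  DF(b3)={b4}
  DF(b4)={b5,b6}
  DF(b5)={b6}
  DF(b6)=∅
  DF(b7)=∅
  DF(b8)=∅
  DF(b9)=∅

DF(b3) = ["b4"]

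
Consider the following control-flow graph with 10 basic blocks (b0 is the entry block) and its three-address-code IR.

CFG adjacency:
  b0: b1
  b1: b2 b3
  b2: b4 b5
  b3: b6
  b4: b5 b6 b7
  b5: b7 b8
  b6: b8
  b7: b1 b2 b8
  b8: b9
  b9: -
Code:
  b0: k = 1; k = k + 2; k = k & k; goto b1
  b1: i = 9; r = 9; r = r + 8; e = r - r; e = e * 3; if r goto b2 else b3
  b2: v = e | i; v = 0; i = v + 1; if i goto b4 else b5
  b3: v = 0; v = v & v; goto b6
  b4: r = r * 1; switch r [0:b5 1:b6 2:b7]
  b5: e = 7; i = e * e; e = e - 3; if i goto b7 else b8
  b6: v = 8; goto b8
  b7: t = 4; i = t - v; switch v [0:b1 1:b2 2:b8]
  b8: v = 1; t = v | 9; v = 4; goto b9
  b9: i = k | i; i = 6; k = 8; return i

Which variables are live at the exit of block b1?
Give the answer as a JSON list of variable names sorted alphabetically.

Answer: ["e", "i", "k", "r"]

Analysis:
Per-block:
  b0: def={k} ue=∅
  b1: def={e,i,r} ue=∅
  b2: def={i,v} ue={e,i}
  b3: def={v} ue=∅
  b4: def={r} ue={r}
  b5: def={e,i} ue=∅
  b6: def={v} ue=∅
  b7: def={i,t} ue={v}
  b8: def={t,v} ue=∅
  b9: def={i,k} ue={i,k}

Backward fixpoint:
  b0: in=∅ out={k}
  b1: in={k} out={e,i,k,r}
  b2: in={e,i,k,r} out={e,i,k,r,v}
  b3: in={i,k} out={i,k}
  b4: in={e,i,k,r,v} out={e,i,k,r,v}
  b5: in={k,r,v} out={e,i,k,r,v}
  b6: in={i,k} out={i,k}
  b7: in={e,k,r,v} out={e,i,k,r}
  b8: in={i,k} out={i,k}
  b9: in={i,k} out=∅

live-out(b1) = ["e", "i", "k", "r"]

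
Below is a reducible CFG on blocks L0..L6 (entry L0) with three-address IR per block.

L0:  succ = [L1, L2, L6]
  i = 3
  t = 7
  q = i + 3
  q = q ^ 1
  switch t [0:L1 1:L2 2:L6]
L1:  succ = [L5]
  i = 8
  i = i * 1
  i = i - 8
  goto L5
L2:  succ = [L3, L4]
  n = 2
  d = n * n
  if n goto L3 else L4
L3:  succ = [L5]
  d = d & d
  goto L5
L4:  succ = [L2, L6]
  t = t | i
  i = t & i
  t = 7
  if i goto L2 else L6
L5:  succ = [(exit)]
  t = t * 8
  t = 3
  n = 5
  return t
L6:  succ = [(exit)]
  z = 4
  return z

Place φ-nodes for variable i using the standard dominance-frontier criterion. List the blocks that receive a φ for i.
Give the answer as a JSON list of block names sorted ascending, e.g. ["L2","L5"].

Answer: ["L2", "L5", "L6"]

Analysis:
idom tree: L1←L0 L2←L0 L3←L2 L4←L2 L5←L0 L6←L0
Dom at joins:
  L2: preds {L0,L4}: {L0} ∩ {L0,L2,L4} = {L0}; idom=L0
  L5: preds {L1,L3}: {L0,L1} ∩ {L0,L2,L3} = {L0}; idom=L0
  L6: preds {L0,L4}: {L0} ∩ {L0,L2,L4} = {L0}; idom=L0

Frontier:
  join L2 pred L0: · stop@L0
  join L2 pred L4: L4→L2 stop@L0
  join L5 pred L1: L1 stop@L0
  join L5 pred L3: L3→L2 stop@L0
  join L6 pred L0: · stop@L0
  join L6 pred L4: L4→L2 stop@L0
  L0: DF=∅
  L1: DF={L5}
  L2: DF={L2,L5,L6}
  L3: DF={L5}
  L4: DF={L2,L6}
  L5: DF=∅
  L6: DF=∅

φ for i: defs {L0,L1,L4}
  DF⁺ = {L2,L5,L6}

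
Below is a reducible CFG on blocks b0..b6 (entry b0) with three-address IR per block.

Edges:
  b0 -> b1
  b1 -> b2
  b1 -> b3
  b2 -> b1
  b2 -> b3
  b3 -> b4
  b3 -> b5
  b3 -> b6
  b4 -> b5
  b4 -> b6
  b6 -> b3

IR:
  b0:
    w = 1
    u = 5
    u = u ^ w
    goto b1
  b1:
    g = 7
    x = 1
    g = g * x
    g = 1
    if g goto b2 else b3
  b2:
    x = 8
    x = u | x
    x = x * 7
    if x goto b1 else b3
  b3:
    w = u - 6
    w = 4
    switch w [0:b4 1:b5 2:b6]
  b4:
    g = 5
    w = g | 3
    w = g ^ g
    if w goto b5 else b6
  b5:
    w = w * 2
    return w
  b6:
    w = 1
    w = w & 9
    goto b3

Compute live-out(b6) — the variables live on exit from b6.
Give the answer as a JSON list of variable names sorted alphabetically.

Answer: ["u"]

Analysis:
Per-block:
  b0 def {u,w} use ∅
  b1 def {g,x} use ∅
  b2 def {x} use {u}
  b3 def {w} use {u}
  b4 def {g,w} use ∅
  b5 def {w} use {w}
  b6 def {w} use ∅

Liveness:
  b0: in=∅ out={u}
  b1: in={u} out={u}
  b2: in={u} out={u}
  b3: in={u} out={u,w}
  b4: in={u} out={u,w}
  b5: in={w} out=∅
  b6: in={u} out={u}

live-out(b6) = ["u"]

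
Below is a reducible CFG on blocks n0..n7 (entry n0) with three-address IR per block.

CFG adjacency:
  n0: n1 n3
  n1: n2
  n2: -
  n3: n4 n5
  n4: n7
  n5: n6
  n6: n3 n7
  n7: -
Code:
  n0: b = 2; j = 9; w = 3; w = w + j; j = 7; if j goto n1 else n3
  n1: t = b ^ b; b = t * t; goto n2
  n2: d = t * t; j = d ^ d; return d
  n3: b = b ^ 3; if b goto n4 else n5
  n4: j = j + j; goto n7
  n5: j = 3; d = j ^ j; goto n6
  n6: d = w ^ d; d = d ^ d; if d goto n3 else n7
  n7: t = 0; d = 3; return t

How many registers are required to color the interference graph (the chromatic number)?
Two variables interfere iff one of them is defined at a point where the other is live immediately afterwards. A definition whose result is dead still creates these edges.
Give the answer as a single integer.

def/use:
  n0: def={b,j,w} ue=∅
  n1: def={b,t} ue={b}
  n2: def={d,j} ue={t}
  n3: def={b} ue={b}
  n4: def={j} ue={j}
  n5: def={d,j} ue=∅
  n6: def={d} ue={d,w}
  n7: def={d,t} ue=∅

Liveness:
  n0 li=∅ lo={b,j,w}
  n1 li={b} lo={t}
  n2 li={t} lo=∅
  n3 li={b,j,w} lo={b,j,w}
  n4 li={j} lo=∅
  n5 li={b,w} lo={b,d,j,w}
  n6 li={b,d,j,w} lo={b,j,w}
  n7 li=∅ lo=∅

Interference:
  b↔{d,j,t,w}
  d↔{b,j,t,w}
  j↔{b,d,w}
  t↔{b,d}
  w↔{b,d,j}

Registers:
  lower bound: {b,d,j,w} mutually conflict ⇒ χ ≥ 4
  assign b→c0 d→c1 j→c2 t→c2 w→c3 — no edge inside a register ⇒ χ ≤ 4
  χ = 4

Answer: 4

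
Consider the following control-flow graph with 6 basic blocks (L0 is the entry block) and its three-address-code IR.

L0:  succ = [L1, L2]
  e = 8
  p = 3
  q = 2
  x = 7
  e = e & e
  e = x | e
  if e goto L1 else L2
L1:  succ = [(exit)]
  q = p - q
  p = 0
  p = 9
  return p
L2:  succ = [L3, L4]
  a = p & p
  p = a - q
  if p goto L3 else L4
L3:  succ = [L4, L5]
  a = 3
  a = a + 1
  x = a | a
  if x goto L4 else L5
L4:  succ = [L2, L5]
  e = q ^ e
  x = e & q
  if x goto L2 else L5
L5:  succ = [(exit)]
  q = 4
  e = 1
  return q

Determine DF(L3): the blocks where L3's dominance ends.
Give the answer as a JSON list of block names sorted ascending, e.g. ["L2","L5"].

idom tree: L1←L0 L2←L0 L3←L2 L4←L2 L5←L2
Join-block Dom:
  L2: preds {L0,L4}: {L0} ∩ {L0,L2,L4} = {L0}; idom=L0
  L4: preds {L2,L3}: {L0,L2} ∩ {L0,L2,L3} = {L0,L2}; idom=L2
  L5: preds {L3,L4}: {L0,L2,L3} ∩ {L0,L2,L4} = {L0,L2}; idom=L2

DF walk-up:
  L2←L0: walk · to L0
  L2←L4: walk L4→L2 to L0
  L4←L2: walk · to L2
  L4←L3: walk L3 to L2
  L5←L3: walk L3 to L2
  L5←L4: walk L4 to L2
  L0: DF=∅
  L1: DF=∅
  L2: DF={L2}
  L3: DF={L4,L5}
  L4: DF={L2,L5}
  L5: DF=∅

DF(L3) = ["L4", "L5"]

Answer: ["L4", "L5"]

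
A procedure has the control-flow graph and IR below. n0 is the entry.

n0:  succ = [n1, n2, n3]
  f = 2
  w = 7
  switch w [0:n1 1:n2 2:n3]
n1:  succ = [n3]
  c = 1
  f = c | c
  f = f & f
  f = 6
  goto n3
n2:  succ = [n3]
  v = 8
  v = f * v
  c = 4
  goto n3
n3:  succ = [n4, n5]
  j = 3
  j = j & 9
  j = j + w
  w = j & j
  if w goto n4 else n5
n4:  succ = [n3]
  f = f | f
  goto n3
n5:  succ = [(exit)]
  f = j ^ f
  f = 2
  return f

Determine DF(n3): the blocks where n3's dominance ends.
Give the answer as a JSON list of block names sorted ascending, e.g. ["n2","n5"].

idom tree: n1←n0 n2←n0 n3←n0 n4←n3 n5←n3
Dom∩ at merges:
  n3: preds {n0,n1,n2,n4}: {n0} ∩ {n0,n1} ∩ {n0,n2} ∩ {n0,n3,n4} = {n0}; idom=n0

DF walk-up:
  join n3 pred n0: · stop@n0
  join n3 pred n1: n1 stop@n0
  join n3 pred n2: n2 stop@n0
  join n3 pred n4: n4→n3 stop@n0
  n0 → ∅
  n1 → {n3}
  n2 → {n3}
  n3 → {n3}
  n4 → {n3}
  n5 → ∅

DF(n3) = ["n3"]

Answer: ["n3"]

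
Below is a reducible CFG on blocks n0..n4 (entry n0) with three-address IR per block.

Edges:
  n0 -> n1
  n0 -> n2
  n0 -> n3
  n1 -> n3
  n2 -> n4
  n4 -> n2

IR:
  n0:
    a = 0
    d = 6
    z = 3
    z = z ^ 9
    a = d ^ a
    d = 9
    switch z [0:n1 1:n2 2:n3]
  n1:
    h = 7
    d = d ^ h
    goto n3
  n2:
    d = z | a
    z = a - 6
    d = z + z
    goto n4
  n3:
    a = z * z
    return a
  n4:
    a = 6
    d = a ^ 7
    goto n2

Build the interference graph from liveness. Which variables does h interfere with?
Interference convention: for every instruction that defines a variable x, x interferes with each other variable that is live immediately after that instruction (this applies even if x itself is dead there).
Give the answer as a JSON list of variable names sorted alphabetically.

Answer: ["d", "z"]

Derivation:
Per-block:
  n0 def {a,d,z} use ∅
  n1 def {d,h} use {d}
  n2 def {d,z} use {a,z}
  n3 def {a} use {z}
  n4 def {a,d} use ∅

Live sets:
  n0 li=∅ lo={a,d,z}
  n1 li={d,z} lo={z}
  n2 li={a,z} lo={z}
  n3 li={z} lo=∅
  n4 li={z} lo={a,z}

Conflict graph:
  a: {d,z}
  d: {a,h,z}
  h: {d,z}
  z: {a,d,h}

N(h) = ["d", "z"]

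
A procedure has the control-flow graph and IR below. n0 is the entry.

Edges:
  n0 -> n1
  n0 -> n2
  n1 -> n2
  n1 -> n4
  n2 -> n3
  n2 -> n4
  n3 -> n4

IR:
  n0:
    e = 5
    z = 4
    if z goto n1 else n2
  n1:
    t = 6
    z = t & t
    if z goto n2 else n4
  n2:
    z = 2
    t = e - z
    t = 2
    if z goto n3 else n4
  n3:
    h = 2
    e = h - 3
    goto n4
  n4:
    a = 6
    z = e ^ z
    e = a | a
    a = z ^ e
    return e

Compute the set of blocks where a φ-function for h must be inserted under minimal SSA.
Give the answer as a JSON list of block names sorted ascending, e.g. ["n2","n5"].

Answer: ["n4"]

Working:
idom tree: n1←n0 n2←n0 n3←n2 n4←n0
Dom∩ at merges:
  n2: preds {n0,n1}: {n0} ∩ {n0,n1} = {n0}; idom=n0
  n4: preds {n1,n2,n3}: {n0,n1} ∩ {n0,n2} ∩ {n0,n2,n3} = {n0}; idom=n0

DF derivation:
  n2←n0: walk · to n0
  n2←n1: walk n1 to n0
  n4←n1: walk n1 to n0
  n4←n2: walk n2 to n0
  n4←n3: walk n3→n2 to n0
  n0 → ∅
  n1 → {n2,n4}
  n2 → {n4}
  n3 → {n4}
  n4 → ∅

φ for h: defs {n3}
  DF⁺ = {n4}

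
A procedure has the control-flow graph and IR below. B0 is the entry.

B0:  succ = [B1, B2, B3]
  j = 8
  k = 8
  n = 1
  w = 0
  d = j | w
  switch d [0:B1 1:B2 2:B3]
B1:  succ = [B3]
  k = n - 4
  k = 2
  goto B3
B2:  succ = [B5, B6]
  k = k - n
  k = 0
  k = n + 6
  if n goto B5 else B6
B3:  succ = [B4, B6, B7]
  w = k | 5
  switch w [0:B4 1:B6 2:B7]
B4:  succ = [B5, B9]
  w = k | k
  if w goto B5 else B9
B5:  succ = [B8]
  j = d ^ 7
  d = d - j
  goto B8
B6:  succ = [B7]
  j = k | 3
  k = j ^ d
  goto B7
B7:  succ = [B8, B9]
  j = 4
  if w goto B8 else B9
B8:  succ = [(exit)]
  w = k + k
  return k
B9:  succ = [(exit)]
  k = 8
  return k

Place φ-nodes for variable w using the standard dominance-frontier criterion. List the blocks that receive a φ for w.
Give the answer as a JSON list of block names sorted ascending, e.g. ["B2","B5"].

Answer: ["B5", "B6", "B7", "B8", "B9"]

Derivation:
idom tree: B1←B0 B2←B0 B3←B0 B4←B3 B5←B0 B6←B0 B7←B0 B8←B0 B9←B0
Join-block Dom:
  B3: preds {B0,B1}: {B0} ∩ {B0,B1} = {B0}; idom=B0
  B5: preds {B2,B4}: {B0,B2} ∩ {B0,B3,B4} = {B0}; idom=B0
  B6: preds {B2,B3}: {B0,B2} ∩ {B0,B3} = {B0}; idom=B0
  B7: preds {B3,B6}: {B0,B3} ∩ {B0,B6} = {B0}; idom=B0
  B8: preds {B5,B7}: {B0,B5} ∩ {B0,B7} = {B0}; idom=B0
  B9: preds {B4,B7}: {B0,B3,B4} ∩ {B0,B7} = {B0}; idom=B0

DF derivation:
  B3←B0: walk · to B0
  B3←B1: walk B1 to B0
  B5←B2: walk B2 to B0
  B5←B4: walk B4→B3 to B0
  B6←B2: walk B2 to B0
  B6←B3: walk B3 to B0
  B7←B3: walk B3 to B0
  B7←B6: walk B6 to B0
  B8←B5: walk B5 to B0
  B8←B7: walk B7 to B0
  B9←B4: walk B4→B3 to B0
  B9←B7: walk B7 to B0
  B0: DF=∅
  B1: DF={B3}
  B2: DF={B5,B6}
  B3: DF={B5,B6,B7,B9}
  B4: DF={B5,B9}
  B5: DF={B8}
  B6: DF={B7}
  B7: DF={B8,B9}
  B8: DF=∅
  B9: DF=∅

φ for w: defs {B0,B3,B4,B8}
  DF⁺ = {B5,B6,B7,B8,B9}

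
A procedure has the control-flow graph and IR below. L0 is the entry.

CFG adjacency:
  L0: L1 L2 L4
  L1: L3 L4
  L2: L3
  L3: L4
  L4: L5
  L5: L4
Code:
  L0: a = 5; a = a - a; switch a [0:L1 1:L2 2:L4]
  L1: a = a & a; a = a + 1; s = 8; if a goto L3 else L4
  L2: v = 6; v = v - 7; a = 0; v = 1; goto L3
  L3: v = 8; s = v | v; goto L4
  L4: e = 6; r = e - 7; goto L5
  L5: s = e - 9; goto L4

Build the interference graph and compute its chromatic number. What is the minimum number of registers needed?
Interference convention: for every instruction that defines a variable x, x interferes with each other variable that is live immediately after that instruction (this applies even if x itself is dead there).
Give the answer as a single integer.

Block summaries:
  L0: {a} / ∅
  L1: {a,s} / {a}
  L2: {a,v} / ∅
  L3: {s,v} / ∅
  L4: {e,r} / ∅
  L5: {s} / {e}

Backward fixpoint:
  L0 li=∅ lo={a}
  L1 li={a} lo=∅
  L2 li=∅ lo=∅
  L3 li=∅ lo=∅
  L4 li=∅ lo={e}
  L5 li={e} lo=∅

Interfere edges:
  a — {s}
  e — {r}
  r — {e}
  s — {a}
  v — ∅

Registers:
  clique {a,s} ⇒ need ≥ 2
  assign a→r0 e→r0 r→r1 s→r1 v→r0 — no edge inside a register ⇒ χ ≤ 2
  χ = 2

Answer: 2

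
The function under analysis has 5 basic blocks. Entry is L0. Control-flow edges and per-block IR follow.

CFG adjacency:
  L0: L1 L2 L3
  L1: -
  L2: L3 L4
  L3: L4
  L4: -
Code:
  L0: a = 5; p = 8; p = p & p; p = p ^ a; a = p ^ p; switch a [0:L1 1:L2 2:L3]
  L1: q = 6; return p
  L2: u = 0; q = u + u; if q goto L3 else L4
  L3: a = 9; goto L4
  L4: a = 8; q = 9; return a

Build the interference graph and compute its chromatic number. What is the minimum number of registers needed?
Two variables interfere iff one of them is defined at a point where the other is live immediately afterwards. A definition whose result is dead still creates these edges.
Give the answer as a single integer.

Per-block:
  L0 def {a,p} use ∅
  L1 def {q} use {p}
  L2 def {q,u} use ∅
  L3 def {a} use ∅
  L4 def {a,q} use ∅

Liveness:
  L0 li=∅ lo={p}
  L1 li={p} lo=∅
  L2 li=∅ lo=∅
  L3 li=∅ lo=∅
  L4 li=∅ lo=∅

Interference:
  a — {p,q}
  p — {a,q}
  q — {a,p}
  u — ∅

Chromatic number:
  {a,p,q} pairwise interfere (3-clique) ⇒ χ ≥ 3
  3-colouring: R0={a,u}  R1={p}  R2={q}
  χ = 3

Answer: 3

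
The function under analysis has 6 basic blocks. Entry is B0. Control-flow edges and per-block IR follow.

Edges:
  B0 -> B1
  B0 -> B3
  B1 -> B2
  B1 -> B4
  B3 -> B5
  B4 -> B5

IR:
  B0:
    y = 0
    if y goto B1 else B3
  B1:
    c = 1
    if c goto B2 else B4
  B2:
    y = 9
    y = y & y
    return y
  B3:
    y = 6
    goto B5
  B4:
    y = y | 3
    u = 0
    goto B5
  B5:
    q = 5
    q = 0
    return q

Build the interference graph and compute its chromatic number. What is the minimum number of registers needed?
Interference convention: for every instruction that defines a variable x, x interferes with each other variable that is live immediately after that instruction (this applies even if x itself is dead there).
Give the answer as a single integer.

def/use:
  B0: def={y} ue=∅
  B1: def={c} ue=∅
  B2: def={y} ue=∅
  B3: def={y} ue=∅
  B4: def={u,y} ue={y}
  B5: def={q} ue=∅

Liveness:
  B0: in=∅ out={y}
  B1: in={y} out={y}
  B2: in=∅ out=∅
  B3: in=∅ out=∅
  B4: in={y} out=∅
  B5: in=∅ out=∅

Interference:
  c: {y}
  q: ∅
  u: ∅
  y: {c}

Chromatic number:
  lower bound: {c,y} mutually conflict ⇒ χ ≥ 2
  assign c→c0 q→c0 u→c0 y→c1 — no edge inside a register ⇒ χ ≤ 2
  χ = 2

Answer: 2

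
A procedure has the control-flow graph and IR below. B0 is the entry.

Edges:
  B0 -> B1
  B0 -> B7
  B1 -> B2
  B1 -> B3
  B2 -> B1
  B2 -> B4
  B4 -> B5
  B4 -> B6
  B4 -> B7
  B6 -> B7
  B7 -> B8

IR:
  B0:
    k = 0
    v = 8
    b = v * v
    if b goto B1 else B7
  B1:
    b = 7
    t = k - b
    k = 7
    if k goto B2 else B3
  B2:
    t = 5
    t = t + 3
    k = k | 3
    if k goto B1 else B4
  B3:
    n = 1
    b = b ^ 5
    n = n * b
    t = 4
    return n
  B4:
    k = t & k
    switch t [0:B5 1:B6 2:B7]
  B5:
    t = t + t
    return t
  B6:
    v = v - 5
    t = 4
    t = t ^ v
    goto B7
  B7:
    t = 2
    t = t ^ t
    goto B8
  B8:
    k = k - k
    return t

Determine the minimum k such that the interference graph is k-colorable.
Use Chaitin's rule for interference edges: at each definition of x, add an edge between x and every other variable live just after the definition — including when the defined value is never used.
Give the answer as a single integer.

Answer: 4

Derivation:
Block summaries:
  B0: {b,k,v} / ∅
  B1: {b,k,t} / {k}
  B2: {k,t} / {k}
  B3: {b,n,t} / {b}
  B4: {k} / {k,t}
  B5: {t} / {t}
  B6: {t,v} / {v}
  B7: {t} / ∅
  B8: {k} / {k,t}

Backward fixpoint:
  B0 li=∅ lo={k,v}
  B1 li={k,v} lo={b,k,v}
  B2 li={k,v} lo={k,t,v}
  B3 li={b} lo=∅
  B4 li={k,t,v} lo={k,t,v}
  B5 li={t} lo=∅
  B6 li={k,v} lo={k}
  B7 li={k} lo={k,t}
  B8 li={k,t} lo=∅

Conflict graph:
  b: {k,n,t,v}
  k: {b,t,v}
  n: {b,t}
  t: {b,k,n,v}
  v: {b,k,t}

Chromatic number:
  clique {b,k,t,v} ⇒ need ≥ 4
  assign b→c0 k→c2 n→c2 t→c1 v→c3 — no edge inside a register ⇒ χ ≤ 4
  χ = 4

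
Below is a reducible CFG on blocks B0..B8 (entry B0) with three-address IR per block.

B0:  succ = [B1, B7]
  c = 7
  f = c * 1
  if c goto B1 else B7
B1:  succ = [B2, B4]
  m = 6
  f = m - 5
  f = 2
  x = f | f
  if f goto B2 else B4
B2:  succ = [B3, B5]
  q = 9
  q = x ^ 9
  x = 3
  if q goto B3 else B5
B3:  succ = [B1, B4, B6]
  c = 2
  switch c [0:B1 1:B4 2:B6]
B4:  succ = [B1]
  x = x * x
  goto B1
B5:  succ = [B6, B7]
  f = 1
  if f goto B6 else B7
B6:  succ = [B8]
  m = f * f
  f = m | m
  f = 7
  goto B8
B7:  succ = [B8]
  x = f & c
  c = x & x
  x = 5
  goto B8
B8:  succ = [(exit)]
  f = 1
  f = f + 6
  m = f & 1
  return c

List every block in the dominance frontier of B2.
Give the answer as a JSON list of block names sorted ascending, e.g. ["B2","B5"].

Answer: ["B1", "B4", "B7", "B8"]

Analysis:
idom tree: B1←B0 B2←B1 B3←B2 B4←B1 B5←B2 B6←B2 B7←B0 B8←B0
Dom at joins:
  B1: preds {B0,B3,B4}: {B0} ∩ {B0,B1,B2,B3} ∩ {B0,B1,B4} = {B0}; idom=B0
  B4: preds {B1,B3}: {B0,B1} ∩ {B0,B1,B2,B3} = {B0,B1}; idom=B1
  B6: preds {B3,B5}: {B0,B1,B2,B3} ∩ {B0,B1,B2,B5} = {B0,B1,B2}; idom=B2
  B7: preds {B0,B5}: {B0} ∩ {B0,B1,B2,B5} = {B0}; idom=B0
  B8: preds {B6,B7}: {B0,B1,B2,B6} ∩ {B0,B7} = {B0}; idom=B0

DF walk-up:
  join B1 pred B0: · stop@B0
  join B1 pred B3: B3→B2→B1 stop@B0
  join B1 pred B4: B4→B1 stop@B0
  join B4 pred B1: · stop@B1
  join B4 pred B3: B3→B2 stop@B1
  join B6 pred B3: B3 stop@B2
  join B6 pred B5: B5 stop@B2
  join B7 pred B0: · stop@B0
  join B7 pred B5: B5→B2→B1 stop@B0
  join B8 pred B6: B6→B2→B1 stop@B0
  join B8 pred B7: B7 stop@B0
  DF(B0)=∅
  DF(B1)={B1,B7,B8}
  DF(B2)={B1,B4,B7,B8}
  DF(B3)={B1,B4,B6}
  DF(B4)={B1}
  DF(B5)={B6,B7}
  DF(B6)={B8}
  DF(B7)={B8}
  DF(B8)=∅

DF(B2) = ["B1", "B4", "B7", "B8"]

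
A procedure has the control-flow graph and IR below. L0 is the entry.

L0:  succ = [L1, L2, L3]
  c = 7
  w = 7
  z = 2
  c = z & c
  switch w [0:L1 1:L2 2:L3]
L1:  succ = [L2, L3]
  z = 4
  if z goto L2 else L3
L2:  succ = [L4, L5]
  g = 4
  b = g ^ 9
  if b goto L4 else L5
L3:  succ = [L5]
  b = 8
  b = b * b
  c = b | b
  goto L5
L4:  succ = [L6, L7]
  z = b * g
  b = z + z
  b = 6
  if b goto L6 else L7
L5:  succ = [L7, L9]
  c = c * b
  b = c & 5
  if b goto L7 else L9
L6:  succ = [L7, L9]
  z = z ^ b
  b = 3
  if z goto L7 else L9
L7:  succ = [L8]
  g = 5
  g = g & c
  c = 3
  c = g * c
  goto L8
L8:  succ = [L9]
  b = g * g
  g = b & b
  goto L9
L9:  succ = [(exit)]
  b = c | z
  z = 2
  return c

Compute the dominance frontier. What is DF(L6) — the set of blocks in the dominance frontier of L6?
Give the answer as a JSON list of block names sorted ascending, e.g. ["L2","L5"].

Answer: ["L7", "L9"]

Working:
idom tree: L1←L0 L2←L0 L3←L0 L4←L2 L5←L0 L6←L4 L7←L0 L8←L7 L9←L0
Join-block Dom:
  L2: preds {L0,L1}: {L0} ∩ {L0,L1} = {L0}; idom=L0
  L3: preds {L0,L1}: {L0} ∩ {L0,L1} = {L0}; idom=L0
  L5: preds {L2,L3}: {L0,L2} ∩ {L0,L3} = {L0}; idom=L0
  L7: preds {L4,L5,L6}: {L0,L2,L4} ∩ {L0,L5} ∩ {L0,L2,L4,L6} = {L0}; idom=L0
  L9: preds {L5,L6,L8}: {L0,L5} ∩ {L0,L2,L4,L6} ∩ {L0,L7,L8} = {L0}; idom=L0

Frontier:
  join L2 pred L0: · stop@L0
  join L2 pred L1: L1 stop@L0
  join L3 pred L0: · stop@L0
  join L3 pred L1: L1 stop@L0
  join L5 pred L2: L2 stop@L0
  join L5 pred L3: L3 stop@L0
  join L7 pred L4: L4→L2 stop@L0
  join L7 pred L5: L5 stop@L0
  join L7 pred L6: L6→L4→L2 stop@L0
  join L9 pred L5: L5 stop@L0
  join L9 pred L6: L6→L4→L2 stop@L0
  join L9 pred L8: L8→L7 stop@L0
  L0 → ∅
  L1 → {L2,L3}
  L2 → {L5,L7,L9}
  L3 → {L5}
  L4 → {L7,L9}
  L5 → {L7,L9}
  L6 → {L7,L9}
  L7 → {L9}
  L8 → {L9}
  L9 → ∅

DF(L6) = ["L7", "L9"]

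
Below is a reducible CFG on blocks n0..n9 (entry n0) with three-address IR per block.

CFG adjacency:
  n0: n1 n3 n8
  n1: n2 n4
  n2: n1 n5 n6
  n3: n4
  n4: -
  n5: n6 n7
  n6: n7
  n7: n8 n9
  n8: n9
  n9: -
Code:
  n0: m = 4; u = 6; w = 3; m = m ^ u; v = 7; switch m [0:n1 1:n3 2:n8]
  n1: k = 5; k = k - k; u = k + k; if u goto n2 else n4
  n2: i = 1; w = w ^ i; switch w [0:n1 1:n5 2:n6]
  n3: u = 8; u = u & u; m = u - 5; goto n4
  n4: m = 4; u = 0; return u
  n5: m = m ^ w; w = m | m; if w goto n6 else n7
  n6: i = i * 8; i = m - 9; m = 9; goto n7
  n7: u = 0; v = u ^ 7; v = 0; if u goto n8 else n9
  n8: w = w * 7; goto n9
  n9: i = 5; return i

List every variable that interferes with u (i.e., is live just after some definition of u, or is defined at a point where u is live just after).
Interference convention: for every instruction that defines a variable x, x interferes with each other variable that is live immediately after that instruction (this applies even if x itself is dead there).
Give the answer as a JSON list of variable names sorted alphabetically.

Answer: ["m", "v", "w"]

Analysis:
Per-block:
  n0 def {m,u,v,w} use ∅
  n1 def {k,u} use ∅
  n2 def {i,w} use {w}
  n3 def {m,u} use ∅
  n4 def {m,u} use ∅
  n5 def {m,w} use {m,w}
  n6 def {i,m} use {i,m}
  n7 def {u,v} use ∅
  n8 def {w} use {w}
  n9 def {i} use ∅

Backward fixpoint:
  live n0: ∅→{m,w}
  live n1: {m,w}→{m,w}
  live n2: {m,w}→{i,m,w}
  live n3: ∅→∅
  live n4: ∅→∅
  live n5: {i,m,w}→{i,m,w}
  live n6: {i,m,w}→{w}
  live n7: {w}→{w}
  live n8: {w}→∅
  live n9: ∅→∅

Conflict graph:
  i — {m,w}
  k — {m,w}
  m — {i,k,u,v,w}
  u — {m,v,w}
  v — {m,u,w}
  w — {i,k,m,u,v}

N(u) = ["m", "v", "w"]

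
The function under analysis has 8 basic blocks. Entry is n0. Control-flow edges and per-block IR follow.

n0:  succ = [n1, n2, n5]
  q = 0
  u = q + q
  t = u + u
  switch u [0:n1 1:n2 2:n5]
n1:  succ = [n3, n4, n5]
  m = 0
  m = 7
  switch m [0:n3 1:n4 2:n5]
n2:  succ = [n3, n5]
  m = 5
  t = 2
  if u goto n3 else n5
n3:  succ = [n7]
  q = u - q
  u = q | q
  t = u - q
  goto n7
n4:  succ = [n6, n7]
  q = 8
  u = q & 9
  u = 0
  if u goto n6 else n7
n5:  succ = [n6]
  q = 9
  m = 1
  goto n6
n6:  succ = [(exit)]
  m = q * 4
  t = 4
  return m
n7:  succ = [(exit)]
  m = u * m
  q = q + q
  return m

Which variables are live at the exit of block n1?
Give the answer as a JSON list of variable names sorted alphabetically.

Block summaries:
  n0: def={q,t,u} ue=∅
  n1: def={m} ue=∅
  n2: def={m,t} ue={u}
  n3: def={q,t,u} ue={q,u}
  n4: def={q,u} ue=∅
  n5: def={m,q} ue=∅
  n6: def={m,t} ue={q}
  n7: def={m,q} ue={m,q,u}

Liveness:
  n0: in=∅ out={q,u}
  n1: in={q,u} out={m,q,u}
  n2: in={q,u} out={m,q,u}
  n3: in={m,q,u} out={m,q,u}
  n4: in={m} out={m,q,u}
  n5: in=∅ out={q}
  n6: in={q} out=∅
  n7: in={m,q,u} out=∅

live-out(n1) = ["m", "q", "u"]

Answer: ["m", "q", "u"]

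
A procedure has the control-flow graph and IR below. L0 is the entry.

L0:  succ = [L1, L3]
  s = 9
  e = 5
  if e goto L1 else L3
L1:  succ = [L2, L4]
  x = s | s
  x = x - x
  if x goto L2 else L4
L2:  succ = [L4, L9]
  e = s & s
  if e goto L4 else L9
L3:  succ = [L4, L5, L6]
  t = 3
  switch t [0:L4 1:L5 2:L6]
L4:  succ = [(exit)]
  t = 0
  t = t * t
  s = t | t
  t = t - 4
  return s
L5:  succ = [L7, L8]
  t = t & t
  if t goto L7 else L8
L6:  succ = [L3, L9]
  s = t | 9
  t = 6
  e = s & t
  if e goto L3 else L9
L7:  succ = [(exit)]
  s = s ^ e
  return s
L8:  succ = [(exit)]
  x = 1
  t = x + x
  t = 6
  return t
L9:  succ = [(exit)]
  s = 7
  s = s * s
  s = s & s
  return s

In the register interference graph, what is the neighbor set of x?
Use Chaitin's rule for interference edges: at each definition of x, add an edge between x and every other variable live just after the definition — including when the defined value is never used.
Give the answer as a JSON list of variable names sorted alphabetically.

Answer: ["s"]

Derivation:
def/use:
  L0 def {e,s} use ∅
  L1 def {x} use {s}
  L2 def {e} use {s}
  L3 def {t} use ∅
  L4 def {s,t} use ∅
  L5 def {t} use {t}
  L6 def {e,s,t} use {t}
  L7 def {s} use {e,s}
  L8 def {t,x} use ∅
  L9 def {s} use ∅

Liveness:
  live L0: ∅→{e,s}
  live L1: {s}→{s}
  live L2: {s}→∅
  live L3: {e,s}→{e,s,t}
  live L4: ∅→∅
  live L5: {e,s,t}→{e,s}
  live L6: {t}→{e,s}
  live L7: {e,s}→∅
  live L8: ∅→∅
  live L9: ∅→∅

Interference:
  e: {s,t}
  s: {e,t,x}
  t: {e,s}
  x: {s}

N(x) = ["s"]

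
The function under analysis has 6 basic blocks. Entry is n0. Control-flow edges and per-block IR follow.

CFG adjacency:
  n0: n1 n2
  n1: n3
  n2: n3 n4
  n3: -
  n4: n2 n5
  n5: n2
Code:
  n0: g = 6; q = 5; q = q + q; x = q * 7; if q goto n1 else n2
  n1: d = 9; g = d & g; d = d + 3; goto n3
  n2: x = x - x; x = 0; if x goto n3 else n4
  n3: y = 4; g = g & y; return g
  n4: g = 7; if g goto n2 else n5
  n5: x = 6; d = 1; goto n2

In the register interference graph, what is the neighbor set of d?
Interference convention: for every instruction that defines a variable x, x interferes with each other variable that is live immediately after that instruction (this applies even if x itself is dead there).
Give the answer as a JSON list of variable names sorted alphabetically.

Answer: ["g", "x"]

Analysis:
def/use:
  n0: def={g,q,x} ue=∅
  n1: def={d,g} ue={g}
  n2: def={x} ue={x}
  n3: def={g,y} ue={g}
  n4: def={g} ue=∅
  n5: def={d,x} ue=∅

Liveness:
  n0 li=∅ lo={g,x}
  n1 li={g} lo={g}
  n2 li={g,x} lo={g,x}
  n3 li={g} lo=∅
  n4 li={x} lo={g,x}
  n5 li={g} lo={g,x}

Conflict graph:
  d — {g,x}
  g — {d,q,x,y}
  q — {g,x}
  x — {d,g,q}
  y — {g}

N(d) = ["g", "x"]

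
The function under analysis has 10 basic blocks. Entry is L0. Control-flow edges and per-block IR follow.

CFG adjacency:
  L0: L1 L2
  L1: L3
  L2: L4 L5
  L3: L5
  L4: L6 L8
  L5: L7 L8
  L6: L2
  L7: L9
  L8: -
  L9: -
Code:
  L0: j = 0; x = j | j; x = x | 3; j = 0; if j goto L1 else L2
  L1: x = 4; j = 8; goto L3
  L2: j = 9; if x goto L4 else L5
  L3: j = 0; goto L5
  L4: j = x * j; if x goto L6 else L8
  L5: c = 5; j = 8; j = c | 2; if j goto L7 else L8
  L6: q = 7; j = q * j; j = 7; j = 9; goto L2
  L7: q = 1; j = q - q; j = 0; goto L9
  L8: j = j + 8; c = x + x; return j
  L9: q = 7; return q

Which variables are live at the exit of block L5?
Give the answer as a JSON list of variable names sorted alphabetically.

Block summaries:
  L0: def={j,x} ue=∅
  L1: def={j,x} ue=∅
  L2: def={j} ue={x}
  L3: def={j} ue=∅
  L4: def={j} ue={j,x}
  L5: def={c,j} ue=∅
  L6: def={j,q} ue={j}
  L7: def={j,q} ue=∅
  L8: def={c,j} ue={j,x}
  L9: def={q} ue=∅

Backward fixpoint:
  live L0: ∅→{x}
  live L1: ∅→{x}
  live L2: {x}→{j,x}
  live L3: {x}→{x}
  live L4: {j,x}→{j,x}
  live L5: {x}→{j,x}
  live L6: {j,x}→{x}
  live L7: ∅→∅
  live L8: {j,x}→∅
  live L9: ∅→∅

live-out(L5) = ["j", "x"]

Answer: ["j", "x"]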